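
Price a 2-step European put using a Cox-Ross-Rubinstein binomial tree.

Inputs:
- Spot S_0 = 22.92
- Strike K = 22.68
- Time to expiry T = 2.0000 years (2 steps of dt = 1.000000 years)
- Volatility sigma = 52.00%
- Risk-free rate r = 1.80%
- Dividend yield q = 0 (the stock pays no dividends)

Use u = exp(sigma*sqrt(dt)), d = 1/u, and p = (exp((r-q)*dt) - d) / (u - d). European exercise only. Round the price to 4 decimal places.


dt = T/N = 1.000000
u = exp(sigma*sqrt(dt)) = 1.682028; d = 1/u = 0.594521
p = (exp((r-q)*dt) - d) / (u - d) = 0.389554
Discount per step: exp(-r*dt) = 0.982161
Stock lattice S(k, i) with i counting down-moves:
  k=0: S(0,0) = 22.9200
  k=1: S(1,0) = 38.5521; S(1,1) = 13.6264
  k=2: S(2,0) = 64.8457; S(2,1) = 22.9200; S(2,2) = 8.1012
Terminal payoffs V(N, i) = max(K - S_T, 0):
  V(2,0) = 0.000000; V(2,1) = 0.000000; V(2,2) = 14.578819
Backward induction: V(k, i) = exp(-r*dt) * [p * V(k+1, i) + (1-p) * V(k+1, i+1)].
  V(1,0) = exp(-r*dt) * [p*0.000000 + (1-p)*0.000000] = 0.000000
  V(1,1) = exp(-r*dt) * [p*0.000000 + (1-p)*14.578819] = 8.740826
  V(0,0) = exp(-r*dt) * [p*0.000000 + (1-p)*8.740826] = 5.240620

Answer: Price = V(0,0) = 5.2406


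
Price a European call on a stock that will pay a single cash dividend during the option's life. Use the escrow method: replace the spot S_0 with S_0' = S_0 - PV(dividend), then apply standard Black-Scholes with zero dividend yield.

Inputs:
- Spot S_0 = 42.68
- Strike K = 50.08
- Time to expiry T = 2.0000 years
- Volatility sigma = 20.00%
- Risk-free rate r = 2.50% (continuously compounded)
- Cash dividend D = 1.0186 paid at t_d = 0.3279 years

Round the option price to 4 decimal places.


Answer: Price = 2.5853

Derivation:
PV(D) = D * exp(-r * t_d) = 1.0186 * 0.99183601 = 1.01028416
S_0' = S_0 - PV(D) = 42.6800 - 1.01028416 = 41.66971584
d1 = (ln(S_0'/K) + (r + sigma^2/2)*T) / (sigma*sqrt(T)) = -0.33179961
d2 = d1 - sigma*sqrt(T) = -0.61464232
exp(-rT) = 0.95122942
N(d1) = 0.37002029; N(d2) = 0.26939548
C = S_0' * N(d1) - K * exp(-rT) * N(d2) = 41.66971584 * 0.37002029 - 50.0800 * 0.95122942 * 0.26939548 = 2.5853


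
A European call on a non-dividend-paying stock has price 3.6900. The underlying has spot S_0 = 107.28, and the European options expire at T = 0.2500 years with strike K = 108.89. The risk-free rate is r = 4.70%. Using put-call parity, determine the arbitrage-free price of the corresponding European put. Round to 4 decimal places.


Put-call parity: C - P = S_0 * exp(-qT) - K * exp(-rT).
S_0 * exp(-qT) = 107.2800 * 1.00000000 = 107.28000000
K * exp(-rT) = 108.8900 * 0.98831876 = 107.61802996
P = C - S*exp(-qT) + K*exp(-rT)
P = 3.6900 - 107.28000000 + 107.61802996 = 4.0280

Answer: Put price = 4.0280


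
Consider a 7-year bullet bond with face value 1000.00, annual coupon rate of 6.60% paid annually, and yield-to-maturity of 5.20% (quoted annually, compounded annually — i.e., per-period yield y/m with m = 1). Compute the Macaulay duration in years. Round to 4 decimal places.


Coupon per period c = face * coupon_rate / m = 66.000000
Periods per year m = 1; per-period yield y/m = 0.052000
Number of cashflows N = 7
Cashflows (t years, CF_t, discount factor 1/(1+y/m)^(m*t), PV):
  t = 1.0000: CF_t = 66.000000, DF = 0.950570, PV = 62.737643
  t = 2.0000: CF_t = 66.000000, DF = 0.903584, PV = 59.636542
  t = 3.0000: CF_t = 66.000000, DF = 0.858920, PV = 56.688728
  t = 4.0000: CF_t = 66.000000, DF = 0.816464, PV = 53.886624
  t = 5.0000: CF_t = 66.000000, DF = 0.776106, PV = 51.223027
  t = 6.0000: CF_t = 66.000000, DF = 0.737744, PV = 48.691090
  t = 7.0000: CF_t = 1066.000000, DF = 0.701277, PV = 747.561671
Price P = sum_t PV_t = 1080.425325
Macaulay numerator sum_t t * PV_t:
  t * PV_t at t = 1.0000: 62.737643
  t * PV_t at t = 2.0000: 119.273085
  t * PV_t at t = 3.0000: 170.066185
  t * PV_t at t = 4.0000: 215.546496
  t * PV_t at t = 5.0000: 256.115133
  t * PV_t at t = 6.0000: 292.146540
  t * PV_t at t = 7.0000: 5232.931695
Macaulay duration D = (sum_t t * PV_t) / P = 6348.816777 / 1080.425325 = 5.876220

Answer: Macaulay duration = 5.8762 years


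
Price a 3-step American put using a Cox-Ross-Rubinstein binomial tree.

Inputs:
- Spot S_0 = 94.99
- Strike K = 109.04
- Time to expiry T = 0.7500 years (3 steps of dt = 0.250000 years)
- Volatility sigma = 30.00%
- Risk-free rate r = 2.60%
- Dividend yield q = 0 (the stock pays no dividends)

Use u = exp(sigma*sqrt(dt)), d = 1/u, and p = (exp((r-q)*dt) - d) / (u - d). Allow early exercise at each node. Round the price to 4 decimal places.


dt = T/N = 0.250000
u = exp(sigma*sqrt(dt)) = 1.161834; d = 1/u = 0.860708
p = (exp((r-q)*dt) - d) / (u - d) = 0.484226
Discount per step: exp(-r*dt) = 0.993521
Stock lattice S(k, i) with i counting down-moves:
  k=0: S(0,0) = 94.9900
  k=1: S(1,0) = 110.3626; S(1,1) = 81.7587
  k=2: S(2,0) = 128.2231; S(2,1) = 94.9900; S(2,2) = 70.3703
  k=3: S(3,0) = 148.9740; S(3,1) = 110.3626; S(3,2) = 81.7587; S(3,3) = 60.5683
Terminal payoffs V(N, i) = max(K - S_T, 0):
  V(3,0) = 0.000000; V(3,1) = 0.000000; V(3,2) = 27.281349; V(3,3) = 48.471702
Backward induction: V(k, i) = exp(-r*dt) * [p * V(k+1, i) + (1-p) * V(k+1, i+1)]; then take max(V_cont, immediate exercise) for American.
  V(2,0) = exp(-r*dt) * [p*0.000000 + (1-p)*0.000000] = 0.000000; exercise = 0.000000; V(2,0) = max -> 0.000000
  V(2,1) = exp(-r*dt) * [p*0.000000 + (1-p)*27.281349] = 13.979843; exercise = 14.050000; V(2,1) = max -> 14.050000
  V(2,2) = exp(-r*dt) * [p*27.281349 + (1-p)*48.471702] = 37.963216; exercise = 38.669677; V(2,2) = max -> 38.669677
  V(1,0) = exp(-r*dt) * [p*0.000000 + (1-p)*14.050000] = 7.199673; exercise = 0.000000; V(1,0) = max -> 7.199673
  V(1,1) = exp(-r*dt) * [p*14.050000 + (1-p)*38.669677] = 26.574888; exercise = 27.281349; V(1,1) = max -> 27.281349
  V(0,0) = exp(-r*dt) * [p*7.199673 + (1-p)*27.281349] = 17.443526; exercise = 14.050000; V(0,0) = max -> 17.443526

Answer: Price = V(0,0) = 17.4435


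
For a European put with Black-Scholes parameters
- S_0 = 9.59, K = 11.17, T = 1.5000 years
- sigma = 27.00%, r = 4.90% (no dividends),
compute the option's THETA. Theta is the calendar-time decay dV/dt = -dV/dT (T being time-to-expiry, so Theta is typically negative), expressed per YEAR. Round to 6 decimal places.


d1 = -0.0735927244; d2 = -0.4042738397
phi(d1) = 0.3978634282; exp(-qT) = 1.0000000000; exp(-rT) = 0.9291361458
Theta = -S*exp(-qT)*phi(d1)*sigma/(2*sqrt(T)) + r*K*exp(-rT)*N(-d2) - q*S*exp(-qT)*N(-d1)
N(-d1) = 0.5293327697; N(-d2) = 0.6569943198; sqrt(T) = 1.2247448714
Term 1 = -9.5900 * 1.0000000000 * 0.3978634282 * 0.2700 / (2 * 1.2247448714) = -0.4205723978
Term 2 = 0.0490 * 11.1700 * 0.9291361458 * 0.6569943198 = 0.3341105763
Term 3 = 0 (no dividend yield, q = 0)
Theta = -0.4205723978 + (0.3341105763) + (0.0000000000) = -0.086462

Answer: Theta = -0.086462


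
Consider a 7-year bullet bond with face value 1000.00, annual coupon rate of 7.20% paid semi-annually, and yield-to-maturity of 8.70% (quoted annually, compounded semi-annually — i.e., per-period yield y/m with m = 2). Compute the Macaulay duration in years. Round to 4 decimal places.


Answer: Macaulay duration = 5.5523 years

Derivation:
Coupon per period c = face * coupon_rate / m = 36.000000
Periods per year m = 2; per-period yield y/m = 0.043500
Number of cashflows N = 14
Cashflows (t years, CF_t, discount factor 1/(1+y/m)^(m*t), PV):
  t = 0.5000: CF_t = 36.000000, DF = 0.958313, PV = 34.499281
  t = 1.0000: CF_t = 36.000000, DF = 0.918365, PV = 33.061122
  t = 1.5000: CF_t = 36.000000, DF = 0.880081, PV = 31.682916
  t = 2.0000: CF_t = 36.000000, DF = 0.843393, PV = 30.362162
  t = 2.5000: CF_t = 36.000000, DF = 0.808235, PV = 29.096465
  t = 3.0000: CF_t = 36.000000, DF = 0.774543, PV = 27.883532
  t = 3.5000: CF_t = 36.000000, DF = 0.742254, PV = 26.721161
  t = 4.0000: CF_t = 36.000000, DF = 0.711312, PV = 25.607246
  t = 4.5000: CF_t = 36.000000, DF = 0.681660, PV = 24.539766
  t = 5.0000: CF_t = 36.000000, DF = 0.653244, PV = 23.516786
  t = 5.5000: CF_t = 36.000000, DF = 0.626013, PV = 22.536450
  t = 6.0000: CF_t = 36.000000, DF = 0.599916, PV = 21.596982
  t = 6.5000: CF_t = 36.000000, DF = 0.574908, PV = 20.696676
  t = 7.0000: CF_t = 1036.000000, DF = 0.550942, PV = 570.775611
Price P = sum_t PV_t = 922.576157
Macaulay numerator sum_t t * PV_t:
  t * PV_t at t = 0.5000: 17.249641
  t * PV_t at t = 1.0000: 33.061122
  t * PV_t at t = 1.5000: 47.524373
  t * PV_t at t = 2.0000: 60.724323
  t * PV_t at t = 2.5000: 72.741163
  t * PV_t at t = 3.0000: 83.650595
  t * PV_t at t = 3.5000: 93.524064
  t * PV_t at t = 4.0000: 102.428984
  t * PV_t at t = 4.5000: 110.428948
  t * PV_t at t = 5.0000: 117.583930
  t * PV_t at t = 5.5000: 123.950477
  t * PV_t at t = 6.0000: 129.581890
  t * PV_t at t = 6.5000: 134.528396
  t * PV_t at t = 7.0000: 3995.429279
Macaulay duration D = (sum_t t * PV_t) / P = 5122.407185 / 922.576157 = 5.552287


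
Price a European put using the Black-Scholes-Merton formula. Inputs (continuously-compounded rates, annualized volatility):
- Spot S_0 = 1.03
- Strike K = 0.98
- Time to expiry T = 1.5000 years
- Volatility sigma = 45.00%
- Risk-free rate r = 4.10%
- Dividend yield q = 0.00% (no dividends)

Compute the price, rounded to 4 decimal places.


d1 = (ln(S/K) + (r - q + 0.5*sigma^2) * T) / (sigma * sqrt(T)) = 0.47744458
d2 = d1 - sigma * sqrt(T) = -0.07369061
exp(-rT) = 0.94035295; exp(-qT) = 1.00000000
P = K * exp(-rT) * N(-d2) - S_0 * exp(-qT) * N(-d1)
N(-d1) = 0.31652279; N(-d2) = 0.52937172
P = 0.9800 * 0.94035295 * 0.52937172 - 1.0300 * 1.00000000 * 0.31652279 = 0.1618

Answer: Price = 0.1618


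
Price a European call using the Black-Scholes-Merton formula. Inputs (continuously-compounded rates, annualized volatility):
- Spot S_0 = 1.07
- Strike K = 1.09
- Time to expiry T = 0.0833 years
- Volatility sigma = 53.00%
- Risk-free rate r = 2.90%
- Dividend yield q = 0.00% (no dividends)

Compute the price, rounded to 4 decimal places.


Answer: Price = 0.0574

Derivation:
d1 = (ln(S/K) + (r - q + 0.5*sigma^2) * T) / (sigma * sqrt(T)) = -0.02878959
d2 = d1 - sigma * sqrt(T) = -0.18175680
exp(-rT) = 0.99758722; exp(-qT) = 1.00000000
C = S_0 * exp(-qT) * N(d1) - K * exp(-rT) * N(d2)
N(d1) = 0.48851620; N(d2) = 0.42788679
C = 1.0700 * 1.00000000 * 0.48851620 - 1.0900 * 0.99758722 * 0.42788679 = 0.0574


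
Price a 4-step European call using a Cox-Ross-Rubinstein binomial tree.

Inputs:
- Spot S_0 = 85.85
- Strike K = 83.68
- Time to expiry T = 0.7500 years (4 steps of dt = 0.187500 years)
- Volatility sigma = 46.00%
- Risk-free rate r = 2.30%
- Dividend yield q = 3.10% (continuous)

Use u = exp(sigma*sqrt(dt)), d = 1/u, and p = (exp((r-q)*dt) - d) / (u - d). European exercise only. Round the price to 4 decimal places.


Answer: Price = V(0,0) = 13.5217

Derivation:
dt = T/N = 0.187500
u = exp(sigma*sqrt(dt)) = 1.220409; d = 1/u = 0.819398
p = (exp((r-q)*dt) - d) / (u - d) = 0.446630
Discount per step: exp(-r*dt) = 0.995697
Stock lattice S(k, i) with i counting down-moves:
  k=0: S(0,0) = 85.8500
  k=1: S(1,0) = 104.7721; S(1,1) = 70.3453
  k=2: S(2,0) = 127.8648; S(2,1) = 85.8500; S(2,2) = 57.6408
  k=3: S(3,0) = 156.0473; S(3,1) = 104.7721; S(3,2) = 70.3453; S(3,3) = 47.2307
  k=4: S(4,0) = 190.4415; S(4,1) = 127.8648; S(4,2) = 85.8500; S(4,3) = 57.6408; S(4,4) = 38.7007
Terminal payoffs V(N, i) = max(S_T - K, 0):
  V(4,0) = 106.761481; V(4,1) = 44.184777; V(4,2) = 2.170000; V(4,3) = 0.000000; V(4,4) = 0.000000
Backward induction: V(k, i) = exp(-r*dt) * [p * V(k+1, i) + (1-p) * V(k+1, i+1)].
  V(3,0) = exp(-r*dt) * [p*106.761481 + (1-p)*44.184777] = 71.822991
  V(3,1) = exp(-r*dt) * [p*44.184777 + (1-p)*2.170000] = 20.844963
  V(3,2) = exp(-r*dt) * [p*2.170000 + (1-p)*0.000000] = 0.965016
  V(3,3) = exp(-r*dt) * [p*0.000000 + (1-p)*0.000000] = 0.000000
  V(2,0) = exp(-r*dt) * [p*71.822991 + (1-p)*20.844963] = 43.425592
  V(2,1) = exp(-r*dt) * [p*20.844963 + (1-p)*0.965016] = 9.801632
  V(2,2) = exp(-r*dt) * [p*0.965016 + (1-p)*0.000000] = 0.429150
  V(1,0) = exp(-r*dt) * [p*43.425592 + (1-p)*9.801632] = 24.712292
  V(1,1) = exp(-r*dt) * [p*9.801632 + (1-p)*0.429150] = 4.595319
  V(0,0) = exp(-r*dt) * [p*24.712292 + (1-p)*4.595319] = 13.521720


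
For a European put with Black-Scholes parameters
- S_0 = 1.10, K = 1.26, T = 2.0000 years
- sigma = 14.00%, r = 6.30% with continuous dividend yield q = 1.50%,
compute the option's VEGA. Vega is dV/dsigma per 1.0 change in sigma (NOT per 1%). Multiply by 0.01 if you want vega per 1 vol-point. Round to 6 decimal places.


Answer: Vega = 0.599140

Derivation:
d1 = -0.1020331910; d2 = -0.3000230898
phi(d1) = 0.3968710273; exp(-qT) = 0.9704455335; exp(-rT) = 0.8816148468
Vega = S * exp(-qT) * phi(d1) * sqrt(T) = 1.1000 * 0.9704455335 * 0.3968710273 * 1.4142135624 = 0.599140


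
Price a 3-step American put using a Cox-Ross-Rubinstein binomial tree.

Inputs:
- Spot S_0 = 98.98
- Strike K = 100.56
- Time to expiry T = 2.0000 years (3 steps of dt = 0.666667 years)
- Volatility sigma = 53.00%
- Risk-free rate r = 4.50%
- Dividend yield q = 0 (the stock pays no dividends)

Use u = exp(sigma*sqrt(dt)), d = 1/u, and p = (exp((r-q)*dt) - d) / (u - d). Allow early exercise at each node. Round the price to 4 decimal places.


dt = T/N = 0.666667
u = exp(sigma*sqrt(dt)) = 1.541480; d = 1/u = 0.648727
p = (exp((r-q)*dt) - d) / (u - d) = 0.427585
Discount per step: exp(-r*dt) = 0.970446
Stock lattice S(k, i) with i counting down-moves:
  k=0: S(0,0) = 98.9800
  k=1: S(1,0) = 152.5757; S(1,1) = 64.2110
  k=2: S(2,0) = 235.1925; S(2,1) = 98.9800; S(2,2) = 41.6554
  k=3: S(3,0) = 362.5446; S(3,1) = 152.5757; S(3,2) = 64.2110; S(3,3) = 27.0230
Terminal payoffs V(N, i) = max(K - S_T, 0):
  V(3,0) = 0.000000; V(3,1) = 0.000000; V(3,2) = 36.348994; V(3,3) = 73.537003
Backward induction: V(k, i) = exp(-r*dt) * [p * V(k+1, i) + (1-p) * V(k+1, i+1)]; then take max(V_cont, immediate exercise) for American.
  V(2,0) = exp(-r*dt) * [p*0.000000 + (1-p)*0.000000] = 0.000000; exercise = 0.000000; V(2,0) = max -> 0.000000
  V(2,1) = exp(-r*dt) * [p*0.000000 + (1-p)*36.348994] = 20.191795; exercise = 1.580000; V(2,1) = max -> 20.191795
  V(2,2) = exp(-r*dt) * [p*36.348994 + (1-p)*73.537003] = 55.932585; exercise = 58.904582; V(2,2) = max -> 58.904582
  V(1,0) = exp(-r*dt) * [p*0.000000 + (1-p)*20.191795] = 11.216503; exercise = 0.000000; V(1,0) = max -> 11.216503
  V(1,1) = exp(-r*dt) * [p*20.191795 + (1-p)*58.904582] = 41.099915; exercise = 36.348994; V(1,1) = max -> 41.099915
  V(0,0) = exp(-r*dt) * [p*11.216503 + (1-p)*41.099915] = 27.485182; exercise = 1.580000; V(0,0) = max -> 27.485182

Answer: Price = V(0,0) = 27.4852


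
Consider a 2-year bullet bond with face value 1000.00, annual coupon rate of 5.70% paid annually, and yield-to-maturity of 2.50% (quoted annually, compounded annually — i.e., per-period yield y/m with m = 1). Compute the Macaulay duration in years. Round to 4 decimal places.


Answer: Macaulay duration = 1.9476 years

Derivation:
Coupon per period c = face * coupon_rate / m = 57.000000
Periods per year m = 1; per-period yield y/m = 0.025000
Number of cashflows N = 2
Cashflows (t years, CF_t, discount factor 1/(1+y/m)^(m*t), PV):
  t = 1.0000: CF_t = 57.000000, DF = 0.975610, PV = 55.609756
  t = 2.0000: CF_t = 1057.000000, DF = 0.951814, PV = 1006.067817
Price P = sum_t PV_t = 1061.677573
Macaulay numerator sum_t t * PV_t:
  t * PV_t at t = 1.0000: 55.609756
  t * PV_t at t = 2.0000: 2012.135634
Macaulay duration D = (sum_t t * PV_t) / P = 2067.745390 / 1061.677573 = 1.947621


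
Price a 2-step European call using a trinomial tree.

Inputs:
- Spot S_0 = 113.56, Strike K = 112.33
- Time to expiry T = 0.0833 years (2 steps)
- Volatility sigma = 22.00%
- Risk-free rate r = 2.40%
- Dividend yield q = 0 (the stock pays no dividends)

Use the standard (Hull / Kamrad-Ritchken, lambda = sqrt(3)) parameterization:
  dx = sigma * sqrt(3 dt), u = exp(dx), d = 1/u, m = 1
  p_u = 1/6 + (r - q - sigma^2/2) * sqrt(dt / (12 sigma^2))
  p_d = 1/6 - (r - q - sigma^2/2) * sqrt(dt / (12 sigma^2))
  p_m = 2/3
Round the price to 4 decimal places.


dt = T/N = 0.041650; dx = sigma*sqrt(3*dt) = 0.077766
u = exp(dx) = 1.080870; d = 1/u = 0.925181
p_u = 0.166613, p_m = 0.666667, p_d = 0.166720
Discount per step: exp(-r*dt) = 0.999001
Stock lattice S(k, j) with j the centered position index:
  k=0: S(0,+0) = 113.5600
  k=1: S(1,-1) = 105.0635; S(1,+0) = 113.5600; S(1,+1) = 122.7436
  k=2: S(2,-2) = 97.2027; S(2,-1) = 105.0635; S(2,+0) = 113.5600; S(2,+1) = 122.7436; S(2,+2) = 132.6698
Terminal payoffs V(N, j) = max(S_T - K, 0):
  V(2,-2) = 0.000000; V(2,-1) = 0.000000; V(2,+0) = 1.230000; V(2,+1) = 10.413587; V(2,+2) = 20.339850
Backward induction: V(k, j) = exp(-r*dt) * [p_u * V(k+1, j+1) + p_m * V(k+1, j) + p_d * V(k+1, j-1)]
  V(1,-1) = exp(-r*dt) * [p_u*1.230000 + p_m*0.000000 + p_d*0.000000] = 0.204729
  V(1,+0) = exp(-r*dt) * [p_u*10.413587 + p_m*1.230000 + p_d*0.000000] = 2.552487
  V(1,+1) = exp(-r*dt) * [p_u*20.339850 + p_m*10.413587 + p_d*1.230000] = 10.525816
  V(0,+0) = exp(-r*dt) * [p_u*10.525816 + p_m*2.552487 + p_d*0.204729] = 3.486043

Answer: Price = V(0,0) = 3.4860


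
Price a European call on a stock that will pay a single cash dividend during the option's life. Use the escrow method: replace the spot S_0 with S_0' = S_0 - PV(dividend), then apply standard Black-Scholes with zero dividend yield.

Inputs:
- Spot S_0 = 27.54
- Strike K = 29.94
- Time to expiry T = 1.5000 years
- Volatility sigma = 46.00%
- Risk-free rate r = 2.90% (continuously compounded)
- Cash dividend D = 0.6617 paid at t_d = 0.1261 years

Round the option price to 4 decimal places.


Answer: Price = 5.3072

Derivation:
PV(D) = D * exp(-r * t_d) = 0.6617 * 0.99634978 = 0.65928465
S_0' = S_0 - PV(D) = 27.5400 - 0.65928465 = 26.88071535
d1 = (ln(S_0'/K) + (r + sigma^2/2)*T) / (sigma*sqrt(T)) = 0.16758370
d2 = d1 - sigma*sqrt(T) = -0.39579894
exp(-rT) = 0.95743255
N(d1) = 0.56654460; N(d2) = 0.34612668
C = S_0' * N(d1) - K * exp(-rT) * N(d2) = 26.88071535 * 0.56654460 - 29.9400 * 0.95743255 * 0.34612668 = 5.3072


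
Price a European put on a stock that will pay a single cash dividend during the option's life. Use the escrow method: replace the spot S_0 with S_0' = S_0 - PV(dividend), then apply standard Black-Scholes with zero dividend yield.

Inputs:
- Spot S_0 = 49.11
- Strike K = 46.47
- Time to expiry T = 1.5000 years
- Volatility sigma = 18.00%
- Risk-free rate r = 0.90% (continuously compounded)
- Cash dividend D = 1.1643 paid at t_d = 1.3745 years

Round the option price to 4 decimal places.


PV(D) = D * exp(-r * t_d) = 1.1643 * 0.98770570 = 1.14998575
S_0' = S_0 - PV(D) = 49.1100 - 1.14998575 = 47.96001425
d1 = (ln(S_0'/K) + (r + sigma^2/2)*T) / (sigma*sqrt(T)) = 0.31462645
d2 = d1 - sigma*sqrt(T) = 0.09417238
exp(-rT) = 0.98659072
N(-d1) = 0.37652265; N(-d2) = 0.46248611
P = K * exp(-rT) * N(-d2) - S_0' * N(-d1) = 46.4700 * 0.98659072 * 0.46248611 - 47.96001425 * 0.37652265 = 3.1455

Answer: Price = 3.1455


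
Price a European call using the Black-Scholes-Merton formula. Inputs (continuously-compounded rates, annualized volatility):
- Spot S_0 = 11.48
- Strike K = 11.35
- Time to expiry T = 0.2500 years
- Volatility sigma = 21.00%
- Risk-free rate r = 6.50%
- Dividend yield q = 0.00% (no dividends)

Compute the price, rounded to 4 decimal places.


d1 = (ln(S/K) + (r - q + 0.5*sigma^2) * T) / (sigma * sqrt(T)) = 0.31572521
d2 = d1 - sigma * sqrt(T) = 0.21072521
exp(-rT) = 0.98388132; exp(-qT) = 1.00000000
C = S_0 * exp(-qT) * N(d1) - K * exp(-rT) * N(d2)
N(d1) = 0.62389445; N(d2) = 0.58344915
C = 11.4800 * 1.00000000 * 0.62389445 - 11.3500 * 0.98388132 * 0.58344915 = 0.6469

Answer: Price = 0.6469


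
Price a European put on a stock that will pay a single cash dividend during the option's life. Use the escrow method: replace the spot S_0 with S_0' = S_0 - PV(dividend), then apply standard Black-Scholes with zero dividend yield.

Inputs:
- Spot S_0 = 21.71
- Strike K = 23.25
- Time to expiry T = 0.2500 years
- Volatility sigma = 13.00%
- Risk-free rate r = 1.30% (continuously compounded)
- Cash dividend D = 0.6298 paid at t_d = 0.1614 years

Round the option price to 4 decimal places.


PV(D) = D * exp(-r * t_d) = 0.6298 * 0.99790400 = 0.62847994
S_0' = S_0 - PV(D) = 21.7100 - 0.62847994 = 21.08152006
d1 = (ln(S_0'/K) + (r + sigma^2/2)*T) / (sigma*sqrt(T)) = -1.42378157
d2 = d1 - sigma*sqrt(T) = -1.48878157
exp(-rT) = 0.99675528
N(-d1) = 0.92274514; N(-d2) = 0.93172755
P = K * exp(-rT) * N(-d2) - S_0' * N(-d1) = 23.2500 * 0.99675528 * 0.93172755 - 21.08152006 * 0.92274514 = 2.1395

Answer: Price = 2.1395


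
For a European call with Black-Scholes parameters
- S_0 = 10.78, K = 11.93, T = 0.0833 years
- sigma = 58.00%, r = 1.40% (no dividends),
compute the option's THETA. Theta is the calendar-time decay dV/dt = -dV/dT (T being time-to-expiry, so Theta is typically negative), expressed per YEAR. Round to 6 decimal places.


d1 = -0.5148589894; d2 = -0.6822570778
phi(d1) = 0.3494207754; exp(-qT) = 1.0000000000; exp(-rT) = 0.9988344797
Theta = -S*exp(-qT)*phi(d1)*sigma/(2*sqrt(T)) - r*K*exp(-rT)*N(d2) + q*S*exp(-qT)*N(d1)
N(d1) = 0.3033257802; N(d2) = 0.2475382043; sqrt(T) = 0.2886173938
Term 1 = -10.7800 * 1.0000000000 * 0.3494207754 * 0.5800 / (2 * 0.2886173938) = -3.7848004019
Term 2 = -0.0140 * 11.9300 * 0.9988344797 * 0.2475382043 = -0.0412956438
Term 3 = 0 (no dividend yield, q = 0)
Theta = -3.7848004019 + (-0.0412956438) + (0.0000000000) = -3.826096

Answer: Theta = -3.826096


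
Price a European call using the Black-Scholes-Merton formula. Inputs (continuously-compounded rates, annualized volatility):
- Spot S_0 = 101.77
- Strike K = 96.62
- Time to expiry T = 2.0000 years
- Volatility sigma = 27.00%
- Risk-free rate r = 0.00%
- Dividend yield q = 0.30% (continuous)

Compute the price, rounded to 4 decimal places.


Answer: Price = 17.3506

Derivation:
d1 = (ln(S/K) + (r - q + 0.5*sigma^2) * T) / (sigma * sqrt(T)) = 0.31120452
d2 = d1 - sigma * sqrt(T) = -0.07063314
exp(-rT) = 1.00000000; exp(-qT) = 0.99401796
C = S_0 * exp(-qT) * N(d1) - K * exp(-rT) * N(d2)
N(d1) = 0.62217743; N(d2) = 0.47184487
C = 101.7700 * 0.99401796 * 0.62217743 - 96.6200 * 1.00000000 * 0.47184487 = 17.3506


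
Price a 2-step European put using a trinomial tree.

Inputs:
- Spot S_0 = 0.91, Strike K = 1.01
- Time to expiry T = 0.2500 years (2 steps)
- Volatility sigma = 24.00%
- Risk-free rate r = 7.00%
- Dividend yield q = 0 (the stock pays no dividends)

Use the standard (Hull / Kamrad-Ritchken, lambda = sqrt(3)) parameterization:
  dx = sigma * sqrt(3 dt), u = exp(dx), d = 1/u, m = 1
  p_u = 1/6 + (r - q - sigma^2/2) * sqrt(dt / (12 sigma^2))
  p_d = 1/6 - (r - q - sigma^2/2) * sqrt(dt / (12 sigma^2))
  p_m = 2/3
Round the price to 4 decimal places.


dt = T/N = 0.125000; dx = sigma*sqrt(3*dt) = 0.146969
u = exp(dx) = 1.158319; d = 1/u = 0.863320
p_u = 0.184187, p_m = 0.666667, p_d = 0.149146
Discount per step: exp(-r*dt) = 0.991288
Stock lattice S(k, j) with j the centered position index:
  k=0: S(0,+0) = 0.9100
  k=1: S(1,-1) = 0.7856; S(1,+0) = 0.9100; S(1,+1) = 1.0541
  k=2: S(2,-2) = 0.6782; S(2,-1) = 0.7856; S(2,+0) = 0.9100; S(2,+1) = 1.0541; S(2,+2) = 1.2209
Terminal payoffs V(N, j) = max(K - S_T, 0):
  V(2,-2) = 0.331757; V(2,-1) = 0.224378; V(2,+0) = 0.100000; V(2,+1) = 0.000000; V(2,+2) = 0.000000
Backward induction: V(k, j) = exp(-r*dt) * [p_u * V(k+1, j+1) + p_m * V(k+1, j) + p_d * V(k+1, j-1)]
  V(1,-1) = exp(-r*dt) * [p_u*0.100000 + p_m*0.224378 + p_d*0.331757] = 0.215590
  V(1,+0) = exp(-r*dt) * [p_u*0.000000 + p_m*0.100000 + p_d*0.224378] = 0.099259
  V(1,+1) = exp(-r*dt) * [p_u*0.000000 + p_m*0.000000 + p_d*0.100000] = 0.014785
  V(0,+0) = exp(-r*dt) * [p_u*0.014785 + p_m*0.099259 + p_d*0.215590] = 0.100170

Answer: Price = V(0,0) = 0.1002


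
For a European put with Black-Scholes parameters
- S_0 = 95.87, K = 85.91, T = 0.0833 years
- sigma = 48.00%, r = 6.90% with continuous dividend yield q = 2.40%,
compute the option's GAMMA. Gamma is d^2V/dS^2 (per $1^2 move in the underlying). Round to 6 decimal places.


Answer: Gamma = 0.020208

Derivation:
d1 = 0.8881245342; d2 = 0.7495881851
phi(d1) = 0.2689254360; exp(-qT) = 0.9980027971; exp(-rT) = 0.9942687864
Gamma = exp(-qT) * phi(d1) / (S * sigma * sqrt(T)) = 0.9980027971 * 0.2689254360 / (95.8700 * 0.4800 * 0.2886173938) = 0.020208


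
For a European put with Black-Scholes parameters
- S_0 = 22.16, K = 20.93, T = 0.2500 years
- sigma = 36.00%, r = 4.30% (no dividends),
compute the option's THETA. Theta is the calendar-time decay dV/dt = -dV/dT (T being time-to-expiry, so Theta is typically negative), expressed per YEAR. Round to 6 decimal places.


Answer: Theta = -2.509213

Derivation:
d1 = 0.4669740301; d2 = 0.2869740301
phi(d1) = 0.3577320968; exp(-qT) = 1.0000000000; exp(-rT) = 0.9893075748
Theta = -S*exp(-qT)*phi(d1)*sigma/(2*sqrt(T)) + r*K*exp(-rT)*N(-d2) - q*S*exp(-qT)*N(-d1)
N(-d1) = 0.3202592292; N(-d2) = 0.3870661026; sqrt(T) = 0.5000000000
Term 1 = -22.1600 * 1.0000000000 * 0.3577320968 * 0.3600 / (2 * 0.5000000000) = -2.8538435754
Term 2 = 0.0430 * 20.9300 * 0.9893075748 * 0.3870661026 = 0.3446308553
Term 3 = 0 (no dividend yield, q = 0)
Theta = -2.8538435754 + (0.3446308553) + (0.0000000000) = -2.509213


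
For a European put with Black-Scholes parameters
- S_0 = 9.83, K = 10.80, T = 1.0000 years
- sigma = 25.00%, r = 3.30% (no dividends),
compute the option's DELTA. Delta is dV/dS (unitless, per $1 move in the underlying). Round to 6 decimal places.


d1 = -0.1194287999; d2 = -0.3694287999
phi(d1) = 0.3961072970; exp(-qT) = 1.0000000000; exp(-rT) = 0.9675385596
N(-d1) = 0.5475321772
Delta = -exp(-qT) * N(-d1) = -1.0000000000 * 0.5475321772 = -0.547532

Answer: Delta = -0.547532


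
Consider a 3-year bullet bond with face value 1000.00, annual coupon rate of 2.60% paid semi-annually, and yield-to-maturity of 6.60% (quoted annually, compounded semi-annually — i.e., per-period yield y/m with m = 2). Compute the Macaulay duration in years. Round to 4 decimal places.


Coupon per period c = face * coupon_rate / m = 13.000000
Periods per year m = 2; per-period yield y/m = 0.033000
Number of cashflows N = 6
Cashflows (t years, CF_t, discount factor 1/(1+y/m)^(m*t), PV):
  t = 0.5000: CF_t = 13.000000, DF = 0.968054, PV = 12.584705
  t = 1.0000: CF_t = 13.000000, DF = 0.937129, PV = 12.182676
  t = 1.5000: CF_t = 13.000000, DF = 0.907192, PV = 11.793491
  t = 2.0000: CF_t = 13.000000, DF = 0.878211, PV = 11.416739
  t = 2.5000: CF_t = 13.000000, DF = 0.850156, PV = 11.052022
  t = 3.0000: CF_t = 1013.000000, DF = 0.822997, PV = 833.695613
Price P = sum_t PV_t = 892.725246
Macaulay numerator sum_t t * PV_t:
  t * PV_t at t = 0.5000: 6.292352
  t * PV_t at t = 1.0000: 12.182676
  t * PV_t at t = 1.5000: 17.690237
  t * PV_t at t = 2.0000: 22.833478
  t * PV_t at t = 2.5000: 27.630055
  t * PV_t at t = 3.0000: 2501.086839
Macaulay duration D = (sum_t t * PV_t) / P = 2587.715638 / 892.725246 = 2.898670

Answer: Macaulay duration = 2.8987 years


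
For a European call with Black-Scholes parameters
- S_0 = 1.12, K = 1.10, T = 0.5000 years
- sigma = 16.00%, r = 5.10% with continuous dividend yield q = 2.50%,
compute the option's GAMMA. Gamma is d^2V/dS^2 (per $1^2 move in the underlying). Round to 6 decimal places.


d1 = 0.3307359873; d2 = 0.2175989023
phi(d1) = 0.3777088267; exp(-qT) = 0.9875778005; exp(-rT) = 0.9748223790
Gamma = exp(-qT) * phi(d1) / (S * sigma * sqrt(T)) = 0.9875778005 * 0.3777088267 / (1.1200 * 0.1600 * 0.7071067812) = 2.943781

Answer: Gamma = 2.943781


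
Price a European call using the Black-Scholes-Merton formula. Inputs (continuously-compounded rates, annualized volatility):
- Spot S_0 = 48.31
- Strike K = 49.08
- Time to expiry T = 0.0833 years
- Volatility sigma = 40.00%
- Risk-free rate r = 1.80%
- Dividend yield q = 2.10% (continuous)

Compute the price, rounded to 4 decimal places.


Answer: Price = 1.8690

Derivation:
d1 = (ln(S/K) + (r - q + 0.5*sigma^2) * T) / (sigma * sqrt(T)) = -0.08141350
d2 = d1 - sigma * sqrt(T) = -0.19686046
exp(-rT) = 0.99850172; exp(-qT) = 0.99825223
C = S_0 * exp(-qT) * N(d1) - K * exp(-rT) * N(d2)
N(d1) = 0.46755656; N(d2) = 0.42196837
C = 48.3100 * 0.99825223 * 0.46755656 - 49.0800 * 0.99850172 * 0.42196837 = 1.8690


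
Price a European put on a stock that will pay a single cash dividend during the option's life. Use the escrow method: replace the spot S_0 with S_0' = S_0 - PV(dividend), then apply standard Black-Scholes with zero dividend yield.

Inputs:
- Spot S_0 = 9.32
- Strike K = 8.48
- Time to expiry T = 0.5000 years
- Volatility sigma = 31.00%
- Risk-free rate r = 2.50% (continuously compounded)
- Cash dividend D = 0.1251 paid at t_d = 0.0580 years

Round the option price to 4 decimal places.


Answer: Price = 0.4248

Derivation:
PV(D) = D * exp(-r * t_d) = 0.1251 * 0.99855105 = 0.12491874
S_0' = S_0 - PV(D) = 9.3200 - 0.12491874 = 9.19508126
d1 = (ln(S_0'/K) + (r + sigma^2/2)*T) / (sigma*sqrt(T)) = 0.53595613
d2 = d1 - sigma*sqrt(T) = 0.31675303
exp(-rT) = 0.98757780
N(-d1) = 0.29599444; N(-d2) = 0.37571550
P = K * exp(-rT) * N(-d2) - S_0' * N(-d1) = 8.4800 * 0.98757780 * 0.37571550 - 9.19508126 * 0.29599444 = 0.4248


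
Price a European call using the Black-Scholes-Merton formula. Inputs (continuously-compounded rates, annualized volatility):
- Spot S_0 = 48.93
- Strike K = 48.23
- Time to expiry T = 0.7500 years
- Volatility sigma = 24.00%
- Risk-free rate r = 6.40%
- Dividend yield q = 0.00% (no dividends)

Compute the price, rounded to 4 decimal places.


d1 = (ln(S/K) + (r - q + 0.5*sigma^2) * T) / (sigma * sqrt(T)) = 0.40419076
d2 = d1 - sigma * sqrt(T) = 0.19634466
exp(-rT) = 0.95313379; exp(-qT) = 1.00000000
C = S_0 * exp(-qT) * N(d1) - K * exp(-rT) * N(d2)
N(d1) = 0.65696377; N(d2) = 0.57782980
C = 48.9300 * 1.00000000 * 0.65696377 - 48.2300 * 0.95313379 * 0.57782980 = 5.5826

Answer: Price = 5.5826


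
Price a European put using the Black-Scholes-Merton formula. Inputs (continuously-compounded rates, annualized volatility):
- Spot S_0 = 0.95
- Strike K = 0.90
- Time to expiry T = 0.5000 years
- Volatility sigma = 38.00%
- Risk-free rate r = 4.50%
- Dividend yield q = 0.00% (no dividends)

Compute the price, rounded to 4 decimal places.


Answer: Price = 0.0667

Derivation:
d1 = (ln(S/K) + (r - q + 0.5*sigma^2) * T) / (sigma * sqrt(T)) = 0.41930398
d2 = d1 - sigma * sqrt(T) = 0.15060340
exp(-rT) = 0.97775124; exp(-qT) = 1.00000000
P = K * exp(-rT) * N(-d2) - S_0 * exp(-qT) * N(-d1)
N(-d1) = 0.33749699; N(-d2) = 0.44014429
P = 0.9000 * 0.97775124 * 0.44014429 - 0.9500 * 1.00000000 * 0.33749699 = 0.0667


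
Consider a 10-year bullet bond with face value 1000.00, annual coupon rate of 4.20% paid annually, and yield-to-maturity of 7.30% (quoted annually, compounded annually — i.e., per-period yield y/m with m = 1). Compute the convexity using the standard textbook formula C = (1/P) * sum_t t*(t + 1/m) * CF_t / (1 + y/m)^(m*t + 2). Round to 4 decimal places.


Coupon per period c = face * coupon_rate / m = 42.000000
Periods per year m = 1; per-period yield y/m = 0.073000
Number of cashflows N = 10
Cashflows (t years, CF_t, discount factor 1/(1+y/m)^(m*t), PV):
  t = 1.0000: CF_t = 42.000000, DF = 0.931966, PV = 39.142591
  t = 2.0000: CF_t = 42.000000, DF = 0.868561, PV = 36.479581
  t = 3.0000: CF_t = 42.000000, DF = 0.809470, PV = 33.997746
  t = 4.0000: CF_t = 42.000000, DF = 0.754399, PV = 31.684759
  t = 5.0000: CF_t = 42.000000, DF = 0.703075, PV = 29.529132
  t = 6.0000: CF_t = 42.000000, DF = 0.655242, PV = 27.520160
  t = 7.0000: CF_t = 42.000000, DF = 0.610663, PV = 25.647866
  t = 8.0000: CF_t = 42.000000, DF = 0.569118, PV = 23.902951
  t = 9.0000: CF_t = 42.000000, DF = 0.530399, PV = 22.276748
  t = 10.0000: CF_t = 1042.000000, DF = 0.494314, PV = 515.075033
Price P = sum_t PV_t = 785.256567
Convexity numerator sum_t t*(t + 1/m) * CF_t / (1+y/m)^(m*t + 2):
  t = 1.0000: term = 67.995492
  t = 2.0000: term = 190.108552
  t = 3.0000: term = 354.349583
  t = 4.0000: term = 550.403205
  t = 5.0000: term = 769.435981
  t = 6.0000: term = 1003.923927
  t = 7.0000: term = 1247.497890
  t = 8.0000: term = 1494.805087
  t = 9.0000: term = 1741.385237
  t = 10.0000: term = 49211.175664
Convexity = (1/P) * sum = 56631.080618 / 785.256567 = 72.117933

Answer: Convexity = 72.1179


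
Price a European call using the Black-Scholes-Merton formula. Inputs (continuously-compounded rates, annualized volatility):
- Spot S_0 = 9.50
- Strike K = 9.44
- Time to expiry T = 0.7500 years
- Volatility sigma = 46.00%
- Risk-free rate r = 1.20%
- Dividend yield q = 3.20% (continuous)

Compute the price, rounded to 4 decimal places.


Answer: Price = 1.4307

Derivation:
d1 = (ln(S/K) + (r - q + 0.5*sigma^2) * T) / (sigma * sqrt(T)) = 0.17743685
d2 = d1 - sigma * sqrt(T) = -0.22093483
exp(-rT) = 0.99104038; exp(-qT) = 0.97628571
C = S_0 * exp(-qT) * N(d1) - K * exp(-rT) * N(d2)
N(d1) = 0.57041737; N(d2) = 0.41257159
C = 9.5000 * 0.97628571 * 0.57041737 - 9.4400 * 0.99104038 * 0.41257159 = 1.4307


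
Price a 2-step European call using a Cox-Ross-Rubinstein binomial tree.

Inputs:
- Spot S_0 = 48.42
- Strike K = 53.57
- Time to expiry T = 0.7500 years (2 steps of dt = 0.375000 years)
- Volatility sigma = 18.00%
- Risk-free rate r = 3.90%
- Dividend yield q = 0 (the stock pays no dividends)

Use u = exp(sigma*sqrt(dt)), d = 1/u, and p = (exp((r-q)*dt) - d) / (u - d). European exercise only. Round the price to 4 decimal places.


Answer: Price = V(0,0) = 1.9176

Derivation:
dt = T/N = 0.375000
u = exp(sigma*sqrt(dt)) = 1.116532; d = 1/u = 0.895631
p = (exp((r-q)*dt) - d) / (u - d) = 0.539164
Discount per step: exp(-r*dt) = 0.985481
Stock lattice S(k, i) with i counting down-moves:
  k=0: S(0,0) = 48.4200
  k=1: S(1,0) = 54.0625; S(1,1) = 43.3664
  k=2: S(2,0) = 60.3624; S(2,1) = 48.4200; S(2,2) = 38.8403
Terminal payoffs V(N, i) = max(S_T - K, 0):
  V(2,0) = 6.792438; V(2,1) = 0.000000; V(2,2) = 0.000000
Backward induction: V(k, i) = exp(-r*dt) * [p * V(k+1, i) + (1-p) * V(k+1, i+1)].
  V(1,0) = exp(-r*dt) * [p*6.792438 + (1-p)*0.000000] = 3.609066
  V(1,1) = exp(-r*dt) * [p*0.000000 + (1-p)*0.000000] = 0.000000
  V(0,0) = exp(-r*dt) * [p*3.609066 + (1-p)*0.000000] = 1.917627


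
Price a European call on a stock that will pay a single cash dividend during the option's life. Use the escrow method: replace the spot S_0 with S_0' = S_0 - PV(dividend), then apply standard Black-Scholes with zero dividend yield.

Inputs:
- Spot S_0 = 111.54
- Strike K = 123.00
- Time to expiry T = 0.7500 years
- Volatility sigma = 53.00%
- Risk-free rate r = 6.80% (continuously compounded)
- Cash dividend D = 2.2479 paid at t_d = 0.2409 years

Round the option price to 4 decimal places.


Answer: Price = 16.9663

Derivation:
PV(D) = D * exp(-r * t_d) = 2.2479 * 0.98375224 = 2.21137667
S_0' = S_0 - PV(D) = 111.5400 - 2.21137667 = 109.32862333
d1 = (ln(S_0'/K) + (r + sigma^2/2)*T) / (sigma*sqrt(T)) = 0.08390399
d2 = d1 - sigma*sqrt(T) = -0.37508947
exp(-rT) = 0.95027867
N(d1) = 0.53343362; N(d2) = 0.35379696
C = S_0' * N(d1) - K * exp(-rT) * N(d2) = 109.32862333 * 0.53343362 - 123.0000 * 0.95027867 * 0.35379696 = 16.9663


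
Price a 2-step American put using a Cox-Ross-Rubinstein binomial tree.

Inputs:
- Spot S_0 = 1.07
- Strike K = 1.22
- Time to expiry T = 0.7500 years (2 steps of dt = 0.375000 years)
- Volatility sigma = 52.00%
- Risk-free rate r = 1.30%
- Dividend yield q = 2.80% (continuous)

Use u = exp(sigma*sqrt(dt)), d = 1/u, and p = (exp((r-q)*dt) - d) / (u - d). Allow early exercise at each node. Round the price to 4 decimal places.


dt = T/N = 0.375000
u = exp(sigma*sqrt(dt)) = 1.374972; d = 1/u = 0.727287
p = (exp((r-q)*dt) - d) / (u - d) = 0.412397
Discount per step: exp(-r*dt) = 0.995137
Stock lattice S(k, i) with i counting down-moves:
  k=0: S(0,0) = 1.0700
  k=1: S(1,0) = 1.4712; S(1,1) = 0.7782
  k=2: S(2,0) = 2.0229; S(2,1) = 1.0700; S(2,2) = 0.5660
Terminal payoffs V(N, i) = max(K - S_T, 0):
  V(2,0) = 0.000000; V(2,1) = 0.150000; V(2,2) = 0.654027
Backward induction: V(k, i) = exp(-r*dt) * [p * V(k+1, i) + (1-p) * V(k+1, i+1)]; then take max(V_cont, immediate exercise) for American.
  V(1,0) = exp(-r*dt) * [p*0.000000 + (1-p)*0.150000] = 0.087712; exercise = 0.000000; V(1,0) = max -> 0.087712
  V(1,1) = exp(-r*dt) * [p*0.150000 + (1-p)*0.654027] = 0.443998; exercise = 0.441803; V(1,1) = max -> 0.443998
  V(0,0) = exp(-r*dt) * [p*0.087712 + (1-p)*0.443998] = 0.295622; exercise = 0.150000; V(0,0) = max -> 0.295622

Answer: Price = V(0,0) = 0.2956


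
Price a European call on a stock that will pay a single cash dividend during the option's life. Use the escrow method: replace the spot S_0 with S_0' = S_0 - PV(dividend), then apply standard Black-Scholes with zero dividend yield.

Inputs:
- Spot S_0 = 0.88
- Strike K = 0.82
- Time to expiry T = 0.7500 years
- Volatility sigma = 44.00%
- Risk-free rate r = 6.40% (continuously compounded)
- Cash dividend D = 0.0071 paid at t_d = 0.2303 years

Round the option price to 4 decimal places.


Answer: Price = 0.1759

Derivation:
PV(D) = D * exp(-r * t_d) = 0.0071 * 0.98536889 = 0.00699612
S_0' = S_0 - PV(D) = 0.8800 - 0.00699612 = 0.87300388
d1 = (ln(S_0'/K) + (r + sigma^2/2)*T) / (sigma*sqrt(T)) = 0.48086890
d2 = d1 - sigma*sqrt(T) = 0.09981772
exp(-rT) = 0.95313379
N(d1) = 0.68469516; N(d2) = 0.53975548
C = S_0' * N(d1) - K * exp(-rT) * N(d2) = 0.87300388 * 0.68469516 - 0.8200 * 0.95313379 * 0.53975548 = 0.1759


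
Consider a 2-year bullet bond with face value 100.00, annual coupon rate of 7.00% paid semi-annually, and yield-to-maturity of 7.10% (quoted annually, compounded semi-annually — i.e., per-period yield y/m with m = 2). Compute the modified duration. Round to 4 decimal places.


Answer: Modified duration = 1.8356

Derivation:
Coupon per period c = face * coupon_rate / m = 3.500000
Periods per year m = 2; per-period yield y/m = 0.035500
Number of cashflows N = 4
Cashflows (t years, CF_t, discount factor 1/(1+y/m)^(m*t), PV):
  t = 0.5000: CF_t = 3.500000, DF = 0.965717, PV = 3.380010
  t = 1.0000: CF_t = 3.500000, DF = 0.932609, PV = 3.264133
  t = 1.5000: CF_t = 3.500000, DF = 0.900637, PV = 3.152229
  t = 2.0000: CF_t = 103.500000, DF = 0.869760, PV = 90.020192
Price P = sum_t PV_t = 99.816564
First compute Macaulay numerator sum_t t * PV_t:
  t * PV_t at t = 0.5000: 1.690005
  t * PV_t at t = 1.0000: 3.264133
  t * PV_t at t = 1.5000: 4.728343
  t * PV_t at t = 2.0000: 180.040385
Macaulay duration D = 189.722866 / 99.816564 = 1.900715
Modified duration = D / (1 + y/m) = 1.900715 / (1 + 0.035500) = 1.835553


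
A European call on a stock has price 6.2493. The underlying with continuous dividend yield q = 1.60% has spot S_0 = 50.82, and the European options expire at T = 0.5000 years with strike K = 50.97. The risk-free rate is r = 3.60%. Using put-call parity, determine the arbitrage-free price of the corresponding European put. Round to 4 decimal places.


Put-call parity: C - P = S_0 * exp(-qT) - K * exp(-rT).
S_0 * exp(-qT) = 50.8200 * 0.99203191 = 50.41506191
K * exp(-rT) = 50.9700 * 0.98216103 = 50.06074782
P = C - S*exp(-qT) + K*exp(-rT)
P = 6.2493 - 50.41506191 + 50.06074782 = 5.8950

Answer: Put price = 5.8950


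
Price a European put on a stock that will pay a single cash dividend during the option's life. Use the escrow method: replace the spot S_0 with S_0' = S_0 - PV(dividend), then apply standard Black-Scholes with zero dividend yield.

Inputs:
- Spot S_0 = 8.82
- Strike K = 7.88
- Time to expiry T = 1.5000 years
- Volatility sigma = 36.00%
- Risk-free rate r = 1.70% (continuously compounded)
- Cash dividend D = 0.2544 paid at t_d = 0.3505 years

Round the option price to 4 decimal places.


PV(D) = D * exp(-r * t_d) = 0.2544 * 0.99405922 = 0.25288866
S_0' = S_0 - PV(D) = 8.8200 - 0.25288866 = 8.56711134
d1 = (ln(S_0'/K) + (r + sigma^2/2)*T) / (sigma*sqrt(T)) = 0.46790404
d2 = d1 - sigma*sqrt(T) = 0.02699588
exp(-rT) = 0.97482238
N(-d1) = 0.31992661; N(-d2) = 0.48923151
P = K * exp(-rT) * N(-d2) - S_0' * N(-d1) = 7.8800 * 0.97482238 * 0.48923151 - 8.56711134 * 0.31992661 = 1.0172

Answer: Price = 1.0172


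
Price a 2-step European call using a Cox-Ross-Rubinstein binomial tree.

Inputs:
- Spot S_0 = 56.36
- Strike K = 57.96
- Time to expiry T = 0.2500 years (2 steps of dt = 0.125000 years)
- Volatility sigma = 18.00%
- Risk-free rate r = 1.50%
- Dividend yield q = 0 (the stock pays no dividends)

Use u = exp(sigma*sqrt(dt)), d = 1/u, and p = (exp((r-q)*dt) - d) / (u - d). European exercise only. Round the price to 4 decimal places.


Answer: Price = V(0,0) = 1.4998

Derivation:
dt = T/N = 0.125000
u = exp(sigma*sqrt(dt)) = 1.065708; d = 1/u = 0.938343
p = (exp((r-q)*dt) - d) / (u - d) = 0.498831
Discount per step: exp(-r*dt) = 0.998127
Stock lattice S(k, i) with i counting down-moves:
  k=0: S(0,0) = 56.3600
  k=1: S(1,0) = 60.0633; S(1,1) = 52.8850
  k=2: S(2,0) = 64.0100; S(2,1) = 56.3600; S(2,2) = 49.6243
Terminal payoffs V(N, i) = max(S_T - K, 0):
  V(2,0) = 6.049974; V(2,1) = 0.000000; V(2,2) = 0.000000
Backward induction: V(k, i) = exp(-r*dt) * [p * V(k+1, i) + (1-p) * V(k+1, i+1)].
  V(1,0) = exp(-r*dt) * [p*6.049974 + (1-p)*0.000000] = 3.012259
  V(1,1) = exp(-r*dt) * [p*0.000000 + (1-p)*0.000000] = 0.000000
  V(0,0) = exp(-r*dt) * [p*3.012259 + (1-p)*0.000000] = 1.499793
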